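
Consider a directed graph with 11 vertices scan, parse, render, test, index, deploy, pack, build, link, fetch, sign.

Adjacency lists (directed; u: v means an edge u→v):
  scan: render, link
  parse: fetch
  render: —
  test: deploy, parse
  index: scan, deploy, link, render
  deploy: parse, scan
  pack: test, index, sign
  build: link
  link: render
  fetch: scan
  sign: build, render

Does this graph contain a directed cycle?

DFS with white/gray/black marking, starting from build:
build gray
  link gray
    render gray
    render black
  link black
build black
scan gray
  scan→render: render black — skip
  scan→link: link black — skip
scan black
parse gray
  fetch gray
    fetch→scan: scan black — skip
  fetch black
parse black
test gray
  deploy gray
    deploy→parse: parse black — skip
    deploy→scan: scan black — skip
  deploy black
  test→parse: parse black — skip
test black
index gray
  index→scan: scan black — skip
  index→deploy: deploy black — skip
  index→link: link black — skip
  index→render: render black — skip
index black
pack gray
  pack→test: test black — skip
  pack→index: index black — skip
  sign gray
    sign→build: build black — skip
    sign→render: render black — skip
  sign black
pack black
Every edge goes to a white or black vertex — no back edge, so the graph is acyclic.

No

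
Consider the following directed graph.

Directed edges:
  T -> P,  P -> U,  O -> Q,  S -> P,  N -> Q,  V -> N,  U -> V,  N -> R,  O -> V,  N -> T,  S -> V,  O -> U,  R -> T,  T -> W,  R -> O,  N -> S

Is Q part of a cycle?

No

Q lies on a cycle iff there is a path from Q back to itself.
Exploring from Q, it never reaches itself; equivalently, its strongly connected component is a singleton.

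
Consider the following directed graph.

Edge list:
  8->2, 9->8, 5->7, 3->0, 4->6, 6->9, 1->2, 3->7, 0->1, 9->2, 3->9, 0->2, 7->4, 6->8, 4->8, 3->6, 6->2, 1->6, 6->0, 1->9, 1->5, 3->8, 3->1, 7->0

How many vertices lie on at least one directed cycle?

A vertex is on a directed cycle iff it belongs to a strongly connected component of size ≥ 2 (or has a self-loop).
The vertices on cycles are {0, 1, 4, 5, 6, 7} — 6 in total.

6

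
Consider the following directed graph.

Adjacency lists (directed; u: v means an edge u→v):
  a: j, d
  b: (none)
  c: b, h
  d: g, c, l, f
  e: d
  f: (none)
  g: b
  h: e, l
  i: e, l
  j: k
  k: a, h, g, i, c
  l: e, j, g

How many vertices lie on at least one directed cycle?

A vertex is on a directed cycle iff it belongs to a strongly connected component of size ≥ 2 (or has a self-loop).
The vertices on cycles are {a, c, d, e, h, i, j, k, l} — 9 in total.

9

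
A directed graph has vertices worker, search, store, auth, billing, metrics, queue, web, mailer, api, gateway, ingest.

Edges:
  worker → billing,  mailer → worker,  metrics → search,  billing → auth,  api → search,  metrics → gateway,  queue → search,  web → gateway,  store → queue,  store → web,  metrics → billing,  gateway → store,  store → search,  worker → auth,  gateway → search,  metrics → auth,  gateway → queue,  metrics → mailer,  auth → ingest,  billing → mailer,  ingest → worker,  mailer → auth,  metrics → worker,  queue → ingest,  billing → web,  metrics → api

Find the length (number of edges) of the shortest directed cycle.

3

For each vertex v, BFS finds the shortest path from v back to v.
The shortest such closed walk is worker → auth → ingest → worker, length 3.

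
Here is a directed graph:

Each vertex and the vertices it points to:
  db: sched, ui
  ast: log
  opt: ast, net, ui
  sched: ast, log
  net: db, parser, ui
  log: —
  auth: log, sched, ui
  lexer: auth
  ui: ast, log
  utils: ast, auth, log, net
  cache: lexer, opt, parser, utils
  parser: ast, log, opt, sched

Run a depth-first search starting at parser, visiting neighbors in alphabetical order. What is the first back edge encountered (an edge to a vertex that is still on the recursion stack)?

DFS from parser (visiting neighbors in alphabetical order); mark gray on enter, black on exit:
parser gray
  ast gray
    log gray
    log black
  ast black
  parser→log: log black — skip
  opt gray
    opt→ast: ast black — skip
    net gray
      db gray
        sched gray
          sched→ast: ast black — skip
          sched→log: log black — skip
        sched black
        ui gray
          ui→ast: ast black — skip
          ui→log: log black — skip
        ui black
      db black
      net→parser: parser is gray → back edge
First back edge: net → parser.

net->parser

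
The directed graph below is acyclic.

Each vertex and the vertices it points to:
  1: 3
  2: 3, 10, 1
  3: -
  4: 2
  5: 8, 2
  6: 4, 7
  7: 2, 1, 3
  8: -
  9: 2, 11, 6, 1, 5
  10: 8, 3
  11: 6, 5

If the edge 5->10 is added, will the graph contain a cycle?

No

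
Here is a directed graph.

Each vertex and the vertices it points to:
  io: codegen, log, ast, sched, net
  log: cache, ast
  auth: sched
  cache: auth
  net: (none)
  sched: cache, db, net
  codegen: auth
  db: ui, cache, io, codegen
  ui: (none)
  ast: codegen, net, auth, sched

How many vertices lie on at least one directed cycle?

A vertex is on a directed cycle iff it belongs to a strongly connected component of size ≥ 2 (or has a self-loop).
The vertices on cycles are {db, io, ast, log, auth, cache, sched, codegen} — 8 in total.

8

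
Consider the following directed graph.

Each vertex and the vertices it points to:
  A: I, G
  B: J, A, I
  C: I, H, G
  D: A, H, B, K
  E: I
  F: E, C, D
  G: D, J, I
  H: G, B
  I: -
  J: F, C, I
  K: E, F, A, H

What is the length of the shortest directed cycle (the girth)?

For each vertex v, BFS finds the shortest path from v back to v.
The shortest such closed walk is F → D → K → F, length 3.

3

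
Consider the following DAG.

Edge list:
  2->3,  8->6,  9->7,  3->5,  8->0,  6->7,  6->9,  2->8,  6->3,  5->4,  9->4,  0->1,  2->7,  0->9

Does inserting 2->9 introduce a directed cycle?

No

Adding 2→9 creates a cycle iff 9 can already reach 2.
Explore from 9: no path reaches 2. The graph stays acyclic.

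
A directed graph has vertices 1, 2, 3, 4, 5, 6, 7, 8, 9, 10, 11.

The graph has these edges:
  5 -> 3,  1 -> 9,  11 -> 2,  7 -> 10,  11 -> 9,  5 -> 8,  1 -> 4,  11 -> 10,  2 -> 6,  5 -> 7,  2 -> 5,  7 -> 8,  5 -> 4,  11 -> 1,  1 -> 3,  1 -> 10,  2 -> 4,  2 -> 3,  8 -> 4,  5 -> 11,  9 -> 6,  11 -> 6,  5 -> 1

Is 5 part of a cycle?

5 is on a cycle iff 5 can reach itself via ≥1 edge.
5 → 11 → 2 → 5 — yes.

Yes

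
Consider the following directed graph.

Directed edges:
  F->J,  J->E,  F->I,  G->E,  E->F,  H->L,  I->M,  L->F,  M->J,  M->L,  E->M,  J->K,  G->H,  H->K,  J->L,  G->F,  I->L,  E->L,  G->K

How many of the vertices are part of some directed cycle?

6

A vertex is on a directed cycle iff it belongs to a strongly connected component of size ≥ 2 (or has a self-loop).
The vertices on cycles are {E, F, I, J, L, M} — 6 in total.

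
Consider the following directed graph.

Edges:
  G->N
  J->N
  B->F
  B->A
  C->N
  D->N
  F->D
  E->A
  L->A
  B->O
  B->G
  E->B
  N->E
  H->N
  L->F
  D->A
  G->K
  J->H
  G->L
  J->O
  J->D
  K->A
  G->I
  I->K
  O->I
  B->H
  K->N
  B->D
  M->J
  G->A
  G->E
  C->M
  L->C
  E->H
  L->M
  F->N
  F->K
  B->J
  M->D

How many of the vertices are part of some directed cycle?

14

A vertex is on a directed cycle iff it belongs to a strongly connected component of size ≥ 2 (or has a self-loop).
The vertices on cycles are {B, C, D, E, F, G, H, I, J, K, L, M, N, O} — 14 in total.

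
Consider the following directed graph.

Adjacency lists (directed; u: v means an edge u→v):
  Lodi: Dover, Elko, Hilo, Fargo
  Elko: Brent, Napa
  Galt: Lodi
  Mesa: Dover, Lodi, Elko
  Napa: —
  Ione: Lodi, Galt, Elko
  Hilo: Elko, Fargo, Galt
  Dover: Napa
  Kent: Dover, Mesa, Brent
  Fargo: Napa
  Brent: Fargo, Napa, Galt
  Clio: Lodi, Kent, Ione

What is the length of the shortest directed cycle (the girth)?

3

For each vertex v, BFS finds the shortest path from v back to v.
The shortest such closed walk is Lodi → Hilo → Galt → Lodi, length 3.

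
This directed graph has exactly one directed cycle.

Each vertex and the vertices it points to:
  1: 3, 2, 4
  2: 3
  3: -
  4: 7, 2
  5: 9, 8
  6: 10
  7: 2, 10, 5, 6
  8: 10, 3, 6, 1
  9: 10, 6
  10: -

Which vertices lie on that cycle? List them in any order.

DFS with gray/black marking from 4:
4 gray
  7 gray
    2 gray
      3 gray
      3 black
    2 black
    10 gray
    10 black
    5 gray
      9 gray
        9→10: 10 black — skip
        6 gray
          6→10: 10 black — skip
        6 black
      9 black
      8 gray
        8→10: 10 black — skip
        8→3: 3 black — skip
        8→6: 6 black — skip
        1 gray
          1→3: 3 black — skip
          1→2: 2 black — skip
          1→4: 4 is gray → back edge
Back edge closes the cycle 4 → 7 → 5 → 8 → 1 → 4; its vertices are {1, 4, 5, 7, 8}.

1, 4, 5, 7, 8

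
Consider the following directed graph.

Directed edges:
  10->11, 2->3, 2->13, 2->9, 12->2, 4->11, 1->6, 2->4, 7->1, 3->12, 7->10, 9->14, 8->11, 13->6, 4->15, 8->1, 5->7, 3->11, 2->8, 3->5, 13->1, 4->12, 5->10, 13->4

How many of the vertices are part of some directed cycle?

5

A vertex is on a directed cycle iff it belongs to a strongly connected component of size ≥ 2 (or has a self-loop).
The vertices on cycles are {2, 3, 4, 12, 13} — 5 in total.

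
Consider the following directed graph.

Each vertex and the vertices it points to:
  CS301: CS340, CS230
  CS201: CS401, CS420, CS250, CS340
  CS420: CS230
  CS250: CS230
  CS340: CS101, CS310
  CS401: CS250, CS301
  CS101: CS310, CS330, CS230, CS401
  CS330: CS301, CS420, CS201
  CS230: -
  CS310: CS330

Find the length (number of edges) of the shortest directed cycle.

4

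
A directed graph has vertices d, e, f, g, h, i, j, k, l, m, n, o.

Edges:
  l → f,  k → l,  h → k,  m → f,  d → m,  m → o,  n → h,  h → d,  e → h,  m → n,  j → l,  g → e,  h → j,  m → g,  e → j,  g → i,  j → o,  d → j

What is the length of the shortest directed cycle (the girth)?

For each vertex v, BFS finds the shortest path from v back to v.
The shortest such closed walk is h → d → m → n → h, length 4.

4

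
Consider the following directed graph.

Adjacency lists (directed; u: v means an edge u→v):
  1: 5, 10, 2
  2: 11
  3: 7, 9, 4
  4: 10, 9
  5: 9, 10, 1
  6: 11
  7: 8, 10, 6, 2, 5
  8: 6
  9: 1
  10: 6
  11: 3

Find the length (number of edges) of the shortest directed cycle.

For each vertex v, BFS finds the shortest path from v back to v.
The shortest such closed walk is 5 → 1 → 5, length 2.

2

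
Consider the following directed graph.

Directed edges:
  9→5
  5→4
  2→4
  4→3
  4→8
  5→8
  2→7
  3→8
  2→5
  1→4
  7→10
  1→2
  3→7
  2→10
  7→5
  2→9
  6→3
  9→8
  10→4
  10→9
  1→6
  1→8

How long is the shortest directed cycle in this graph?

For each vertex v, BFS finds the shortest path from v back to v.
The shortest such closed walk is 3 → 7 → 5 → 4 → 3, length 4.

4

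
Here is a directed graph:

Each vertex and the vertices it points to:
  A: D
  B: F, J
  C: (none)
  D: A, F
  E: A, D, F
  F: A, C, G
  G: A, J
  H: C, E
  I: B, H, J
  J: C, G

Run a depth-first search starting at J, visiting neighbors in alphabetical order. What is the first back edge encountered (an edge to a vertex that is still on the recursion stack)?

DFS from J (visiting neighbors in alphabetical order); mark gray on enter, black on exit:
J gray
  C gray
  C black
  G gray
    A gray
      D gray
        D→A: A is gray → back edge
First back edge: D → A.

D->A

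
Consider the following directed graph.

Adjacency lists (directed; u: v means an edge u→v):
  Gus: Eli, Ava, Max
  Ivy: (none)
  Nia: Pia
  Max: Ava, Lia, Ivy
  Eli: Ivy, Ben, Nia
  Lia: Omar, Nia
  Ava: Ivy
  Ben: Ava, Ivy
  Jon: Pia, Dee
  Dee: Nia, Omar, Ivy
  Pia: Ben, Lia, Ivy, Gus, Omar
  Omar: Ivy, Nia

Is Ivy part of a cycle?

No

Ivy lies on a cycle iff there is a path from Ivy back to itself.
Exploring from Ivy, it never reaches itself; equivalently, its strongly connected component is a singleton.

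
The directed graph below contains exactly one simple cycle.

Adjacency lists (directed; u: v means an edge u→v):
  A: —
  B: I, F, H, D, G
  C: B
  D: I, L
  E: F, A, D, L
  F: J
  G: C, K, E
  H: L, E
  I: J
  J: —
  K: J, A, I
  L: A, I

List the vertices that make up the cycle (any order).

B, C, G

DFS with gray/black marking from C:
C gray
  B gray
    I gray
      J gray
      J black
    I black
    F gray
      F→J: J black — skip
    F black
    H gray
      L gray
        A gray
        A black
        L→I: I black — skip
      L black
      E gray
        E→F: F black — skip
        E→A: A black — skip
        D gray
          D→I: I black — skip
          D→L: L black — skip
        D black
        E→L: L black — skip
      E black
    H black
    B→D: D black — skip
    G gray
      G→C: C is gray → back edge
Back edge closes the cycle C → B → G → C; its vertices are {B, C, G}.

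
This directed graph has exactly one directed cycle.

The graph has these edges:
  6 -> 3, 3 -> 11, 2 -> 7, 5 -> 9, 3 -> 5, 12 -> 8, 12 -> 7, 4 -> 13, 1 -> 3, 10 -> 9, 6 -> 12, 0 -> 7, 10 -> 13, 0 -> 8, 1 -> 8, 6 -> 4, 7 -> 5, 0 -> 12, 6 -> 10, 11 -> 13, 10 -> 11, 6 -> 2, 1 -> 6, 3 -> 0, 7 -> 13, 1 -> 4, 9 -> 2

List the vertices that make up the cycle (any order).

2, 5, 7, 9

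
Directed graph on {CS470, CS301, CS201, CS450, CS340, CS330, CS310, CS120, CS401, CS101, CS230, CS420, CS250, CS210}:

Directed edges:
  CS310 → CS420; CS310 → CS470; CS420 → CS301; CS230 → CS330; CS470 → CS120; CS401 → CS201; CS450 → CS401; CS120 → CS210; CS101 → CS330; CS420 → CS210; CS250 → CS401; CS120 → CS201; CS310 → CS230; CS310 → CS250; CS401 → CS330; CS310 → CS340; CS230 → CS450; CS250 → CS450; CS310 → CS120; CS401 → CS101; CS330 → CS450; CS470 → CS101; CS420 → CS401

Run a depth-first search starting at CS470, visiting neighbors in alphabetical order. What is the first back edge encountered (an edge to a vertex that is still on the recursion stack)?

CS401->CS101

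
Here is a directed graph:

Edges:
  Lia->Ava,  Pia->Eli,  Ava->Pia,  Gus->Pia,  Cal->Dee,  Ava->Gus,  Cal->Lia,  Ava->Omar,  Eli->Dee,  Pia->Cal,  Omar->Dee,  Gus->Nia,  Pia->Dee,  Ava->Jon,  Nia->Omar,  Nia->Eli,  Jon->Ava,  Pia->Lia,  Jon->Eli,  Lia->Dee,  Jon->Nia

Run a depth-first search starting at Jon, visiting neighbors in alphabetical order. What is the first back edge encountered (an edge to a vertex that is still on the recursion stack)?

Lia->Ava

DFS from Jon (visiting neighbors in alphabetical order); mark gray on enter, black on exit:
Jon gray
  Ava gray
    Gus gray
      Nia gray
        Eli gray
          Dee gray
          Dee black
        Eli black
        Omar gray
          Omar→Dee: Dee black — skip
        Omar black
      Nia black
      Pia gray
        Cal gray
          Cal→Dee: Dee black — skip
          Lia gray
            Lia→Ava: Ava is gray → back edge
First back edge: Lia → Ava.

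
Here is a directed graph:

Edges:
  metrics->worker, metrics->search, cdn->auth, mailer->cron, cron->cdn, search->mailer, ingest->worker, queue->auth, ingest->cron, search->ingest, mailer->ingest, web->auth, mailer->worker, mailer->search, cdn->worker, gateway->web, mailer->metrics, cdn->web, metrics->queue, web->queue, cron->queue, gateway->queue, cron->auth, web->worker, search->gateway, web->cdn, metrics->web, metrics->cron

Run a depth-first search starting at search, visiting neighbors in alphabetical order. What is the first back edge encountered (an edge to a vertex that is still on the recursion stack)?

cdn->web

DFS from search (visiting neighbors in alphabetical order); mark gray on enter, black on exit:
search gray
  gateway gray
    queue gray
      auth gray
      auth black
    queue black
    web gray
      web→auth: auth black — skip
      cdn gray
        cdn→auth: auth black — skip
        cdn→web: web is gray → back edge
First back edge: cdn → web.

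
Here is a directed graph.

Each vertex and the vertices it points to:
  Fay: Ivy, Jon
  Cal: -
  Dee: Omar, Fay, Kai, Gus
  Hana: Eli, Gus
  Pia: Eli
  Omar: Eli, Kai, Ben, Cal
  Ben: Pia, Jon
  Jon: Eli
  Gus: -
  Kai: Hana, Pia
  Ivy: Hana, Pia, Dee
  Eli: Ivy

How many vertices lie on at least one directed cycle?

10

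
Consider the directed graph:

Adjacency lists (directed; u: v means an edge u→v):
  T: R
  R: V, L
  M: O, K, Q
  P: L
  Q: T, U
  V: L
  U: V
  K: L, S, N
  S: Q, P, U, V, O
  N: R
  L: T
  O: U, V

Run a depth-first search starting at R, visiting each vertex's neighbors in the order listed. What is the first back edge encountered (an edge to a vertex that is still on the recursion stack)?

DFS from R (visiting each vertex's neighbors in the order listed); mark gray on enter, black on exit:
R gray
  V gray
    L gray
      T gray
        T→R: R is gray → back edge
First back edge: T → R.

T→R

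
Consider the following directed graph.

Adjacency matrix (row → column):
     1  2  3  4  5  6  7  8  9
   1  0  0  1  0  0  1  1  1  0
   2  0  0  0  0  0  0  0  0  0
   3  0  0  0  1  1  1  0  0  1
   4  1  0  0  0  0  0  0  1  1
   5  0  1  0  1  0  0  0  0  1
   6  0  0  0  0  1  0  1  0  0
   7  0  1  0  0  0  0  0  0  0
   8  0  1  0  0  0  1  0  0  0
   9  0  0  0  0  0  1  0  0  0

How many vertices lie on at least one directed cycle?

7

A vertex is on a directed cycle iff it belongs to a strongly connected component of size ≥ 2 (or has a self-loop).
The vertices on cycles are {1, 3, 4, 5, 6, 8, 9} — 7 in total.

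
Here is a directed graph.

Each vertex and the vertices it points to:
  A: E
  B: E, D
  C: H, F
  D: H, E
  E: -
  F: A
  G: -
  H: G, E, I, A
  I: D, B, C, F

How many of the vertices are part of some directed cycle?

A vertex is on a directed cycle iff it belongs to a strongly connected component of size ≥ 2 (or has a self-loop).
The vertices on cycles are {B, C, D, H, I} — 5 in total.

5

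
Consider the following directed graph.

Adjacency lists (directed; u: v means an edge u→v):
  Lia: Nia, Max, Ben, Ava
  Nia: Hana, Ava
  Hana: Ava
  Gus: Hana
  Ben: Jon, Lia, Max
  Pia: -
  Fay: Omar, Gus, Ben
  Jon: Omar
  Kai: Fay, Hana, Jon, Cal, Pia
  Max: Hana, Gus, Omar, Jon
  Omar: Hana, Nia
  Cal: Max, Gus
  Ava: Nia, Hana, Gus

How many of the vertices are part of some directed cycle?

A vertex is on a directed cycle iff it belongs to a strongly connected component of size ≥ 2 (or has a self-loop).
The vertices on cycles are {Ava, Ben, Gus, Lia, Nia, Hana} — 6 in total.

6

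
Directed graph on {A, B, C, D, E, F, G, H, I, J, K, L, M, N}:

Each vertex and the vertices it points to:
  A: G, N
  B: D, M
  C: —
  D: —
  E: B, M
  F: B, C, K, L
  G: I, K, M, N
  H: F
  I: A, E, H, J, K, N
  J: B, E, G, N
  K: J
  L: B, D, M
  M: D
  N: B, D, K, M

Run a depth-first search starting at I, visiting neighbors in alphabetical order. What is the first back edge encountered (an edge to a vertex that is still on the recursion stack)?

G->I

DFS from I (visiting neighbors in alphabetical order); mark gray on enter, black on exit:
I gray
  A gray
    G gray
      G→I: I is gray → back edge
First back edge: G → I.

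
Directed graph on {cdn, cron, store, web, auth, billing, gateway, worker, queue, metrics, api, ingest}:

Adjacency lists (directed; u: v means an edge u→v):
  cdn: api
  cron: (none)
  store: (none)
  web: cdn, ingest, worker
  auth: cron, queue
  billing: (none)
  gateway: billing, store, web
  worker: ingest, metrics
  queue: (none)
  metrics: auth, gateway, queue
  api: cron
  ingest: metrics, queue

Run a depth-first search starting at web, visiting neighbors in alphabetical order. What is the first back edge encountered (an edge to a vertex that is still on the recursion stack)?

DFS from web (visiting neighbors in alphabetical order); mark gray on enter, black on exit:
web gray
  cdn gray
    api gray
      cron gray
      cron black
    api black
  cdn black
  ingest gray
    metrics gray
      auth gray
        auth→cron: cron black — skip
        queue gray
        queue black
      auth black
      gateway gray
        billing gray
        billing black
        store gray
        store black
        gateway→web: web is gray → back edge
First back edge: gateway → web.

gateway→web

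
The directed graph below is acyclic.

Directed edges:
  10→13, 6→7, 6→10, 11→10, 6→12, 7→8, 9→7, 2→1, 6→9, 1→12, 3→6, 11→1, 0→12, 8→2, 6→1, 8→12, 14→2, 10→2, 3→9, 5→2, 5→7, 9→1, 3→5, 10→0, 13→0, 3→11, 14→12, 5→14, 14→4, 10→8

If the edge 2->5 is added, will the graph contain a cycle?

Adding 2→5 creates a cycle iff 5 can already reach 2.
Path from 5: 5 → 2.
So 5 → … → 2 → 5 is a cycle.

Yes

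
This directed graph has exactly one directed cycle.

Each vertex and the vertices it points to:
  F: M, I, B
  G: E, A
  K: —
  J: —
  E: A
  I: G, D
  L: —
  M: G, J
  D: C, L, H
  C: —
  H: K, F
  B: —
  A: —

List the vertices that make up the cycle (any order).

DFS with gray/black marking from H:
H gray
  K gray
  K black
  F gray
    M gray
      G gray
        E gray
          A gray
          A black
        E black
        G→A: A black — skip
      G black
      J gray
      J black
    M black
    I gray
      I→G: G black — skip
      D gray
        C gray
        C black
        L gray
        L black
        D→H: H is gray → back edge
Back edge closes the cycle H → F → I → D → H; its vertices are {D, F, H, I}.

D, F, H, I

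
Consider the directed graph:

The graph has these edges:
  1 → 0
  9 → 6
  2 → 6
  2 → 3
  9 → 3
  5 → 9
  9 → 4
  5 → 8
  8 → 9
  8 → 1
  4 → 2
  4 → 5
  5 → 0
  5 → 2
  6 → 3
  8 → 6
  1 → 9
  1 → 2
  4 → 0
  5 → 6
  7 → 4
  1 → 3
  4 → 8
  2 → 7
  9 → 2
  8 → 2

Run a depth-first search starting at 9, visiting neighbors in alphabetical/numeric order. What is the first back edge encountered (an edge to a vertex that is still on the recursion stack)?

DFS from 9 (visiting neighbors in alphabetical/numeric order); mark gray on enter, black on exit:
9 gray
  2 gray
    3 gray
    3 black
    6 gray
      6→3: 3 black — skip
    6 black
    7 gray
      4 gray
        0 gray
        0 black
        4→2: 2 is gray → back edge
First back edge: 4 → 2.

4->2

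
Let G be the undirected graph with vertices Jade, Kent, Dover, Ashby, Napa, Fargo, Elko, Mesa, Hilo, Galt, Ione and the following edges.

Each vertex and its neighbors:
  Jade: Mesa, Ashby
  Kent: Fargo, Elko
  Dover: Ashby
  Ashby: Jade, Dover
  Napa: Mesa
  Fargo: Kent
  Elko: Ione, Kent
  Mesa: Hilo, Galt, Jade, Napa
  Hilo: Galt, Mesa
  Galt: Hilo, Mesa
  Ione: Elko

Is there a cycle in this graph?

Yes

DFS, tracking each vertex's parent; an edge to a visited non-parent vertex closes a cycle.
Start from Dover:
visit Dover (parent –)
  visit Ashby (parent Dover)
    visit Jade (parent Ashby)
      visit Mesa (parent Jade)
        visit Hilo (parent Mesa)
          visit Galt (parent Hilo)
            Galt–Hilo: parent, skip
            Galt–Mesa: Mesa visited and ≠ parent → cycle
Cycle: Mesa – Hilo – Galt – Mesa.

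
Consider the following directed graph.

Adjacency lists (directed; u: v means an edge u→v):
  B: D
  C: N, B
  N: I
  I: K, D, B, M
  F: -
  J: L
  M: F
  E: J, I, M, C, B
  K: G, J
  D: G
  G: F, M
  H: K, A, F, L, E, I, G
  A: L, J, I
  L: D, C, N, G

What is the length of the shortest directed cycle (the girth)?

5

For each vertex v, BFS finds the shortest path from v back to v.
The shortest such closed walk is L → N → I → K → J → L, length 5.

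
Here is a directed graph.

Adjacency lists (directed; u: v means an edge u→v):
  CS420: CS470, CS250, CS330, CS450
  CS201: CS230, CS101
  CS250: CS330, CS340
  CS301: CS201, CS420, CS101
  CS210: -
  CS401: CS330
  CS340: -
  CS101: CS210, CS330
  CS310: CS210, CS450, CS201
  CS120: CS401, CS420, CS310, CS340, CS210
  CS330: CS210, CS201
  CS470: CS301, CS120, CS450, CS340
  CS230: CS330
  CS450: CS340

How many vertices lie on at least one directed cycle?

8

A vertex is on a directed cycle iff it belongs to a strongly connected component of size ≥ 2 (or has a self-loop).
The vertices on cycles are {CS101, CS120, CS201, CS230, CS301, CS330, CS420, CS470} — 8 in total.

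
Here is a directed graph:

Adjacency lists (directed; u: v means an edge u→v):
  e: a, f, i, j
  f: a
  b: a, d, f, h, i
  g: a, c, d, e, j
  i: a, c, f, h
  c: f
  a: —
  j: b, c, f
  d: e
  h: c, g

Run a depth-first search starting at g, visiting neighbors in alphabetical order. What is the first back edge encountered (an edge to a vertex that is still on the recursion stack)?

DFS from g (visiting neighbors in alphabetical order); mark gray on enter, black on exit:
g gray
  a gray
  a black
  c gray
    f gray
      f→a: a black — skip
    f black
  c black
  d gray
    e gray
      e→a: a black — skip
      e→f: f black — skip
      i gray
        i→a: a black — skip
        i→c: c black — skip
        i→f: f black — skip
        h gray
          h→c: c black — skip
          h→g: g is gray → back edge
First back edge: h → g.

h->g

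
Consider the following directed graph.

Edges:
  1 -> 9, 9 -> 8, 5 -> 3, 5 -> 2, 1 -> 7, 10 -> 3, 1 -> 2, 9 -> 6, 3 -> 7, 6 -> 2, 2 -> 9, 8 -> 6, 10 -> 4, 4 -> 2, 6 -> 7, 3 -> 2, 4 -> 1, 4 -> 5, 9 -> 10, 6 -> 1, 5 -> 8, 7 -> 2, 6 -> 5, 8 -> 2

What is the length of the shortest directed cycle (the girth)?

3

For each vertex v, BFS finds the shortest path from v back to v.
The shortest such closed walk is 9 → 8 → 2 → 9, length 3.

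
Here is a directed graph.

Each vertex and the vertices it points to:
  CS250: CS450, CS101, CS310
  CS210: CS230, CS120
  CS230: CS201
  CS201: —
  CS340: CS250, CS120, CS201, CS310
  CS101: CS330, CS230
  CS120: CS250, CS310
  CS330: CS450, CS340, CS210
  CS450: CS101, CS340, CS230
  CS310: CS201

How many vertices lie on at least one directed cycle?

7

A vertex is on a directed cycle iff it belongs to a strongly connected component of size ≥ 2 (or has a self-loop).
The vertices on cycles are {CS101, CS120, CS210, CS250, CS330, CS340, CS450} — 7 in total.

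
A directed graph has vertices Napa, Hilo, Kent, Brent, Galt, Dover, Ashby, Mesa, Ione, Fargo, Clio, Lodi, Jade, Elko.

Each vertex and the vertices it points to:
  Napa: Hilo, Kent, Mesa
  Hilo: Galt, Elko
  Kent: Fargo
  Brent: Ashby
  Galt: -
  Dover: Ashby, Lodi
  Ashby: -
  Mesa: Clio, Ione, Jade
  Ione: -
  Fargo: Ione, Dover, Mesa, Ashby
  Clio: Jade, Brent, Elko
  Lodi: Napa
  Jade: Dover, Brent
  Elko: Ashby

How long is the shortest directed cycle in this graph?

5

For each vertex v, BFS finds the shortest path from v back to v.
The shortest such closed walk is Lodi → Napa → Mesa → Jade → Dover → Lodi, length 5.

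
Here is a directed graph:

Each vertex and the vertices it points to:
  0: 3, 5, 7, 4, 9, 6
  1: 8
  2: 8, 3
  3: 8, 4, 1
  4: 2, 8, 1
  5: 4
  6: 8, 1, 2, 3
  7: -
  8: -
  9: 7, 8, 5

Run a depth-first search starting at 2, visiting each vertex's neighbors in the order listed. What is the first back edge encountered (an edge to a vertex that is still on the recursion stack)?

DFS from 2 (visiting each vertex's neighbors in the order listed); mark gray on enter, black on exit:
2 gray
  8 gray
  8 black
  3 gray
    3→8: 8 black — skip
    4 gray
      4→2: 2 is gray → back edge
First back edge: 4 → 2.

4->2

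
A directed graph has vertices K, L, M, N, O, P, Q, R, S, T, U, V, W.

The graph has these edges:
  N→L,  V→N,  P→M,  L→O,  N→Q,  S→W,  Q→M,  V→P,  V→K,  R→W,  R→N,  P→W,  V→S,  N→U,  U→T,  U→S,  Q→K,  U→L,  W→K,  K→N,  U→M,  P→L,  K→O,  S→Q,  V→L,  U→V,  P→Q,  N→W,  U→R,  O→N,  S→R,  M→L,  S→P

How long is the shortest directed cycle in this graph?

For each vertex v, BFS finds the shortest path from v back to v.
The shortest such closed walk is U → R → N → U, length 3.

3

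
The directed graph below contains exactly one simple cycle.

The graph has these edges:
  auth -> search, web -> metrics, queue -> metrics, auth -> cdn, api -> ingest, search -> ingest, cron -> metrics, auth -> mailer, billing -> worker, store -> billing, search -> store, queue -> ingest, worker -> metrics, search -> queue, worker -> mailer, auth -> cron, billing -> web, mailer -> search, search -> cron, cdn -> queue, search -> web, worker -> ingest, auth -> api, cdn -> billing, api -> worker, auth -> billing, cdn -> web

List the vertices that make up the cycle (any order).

DFS with gray/black marking from search:
search gray
  queue gray
    metrics gray
    metrics black
    ingest gray
    ingest black
  queue black
  store gray
    billing gray
      worker gray
        mailer gray
          mailer→search: search is gray → back edge
Back edge closes the cycle search → store → billing → worker → mailer → search; its vertices are {store, mailer, search, worker, billing}.

store, mailer, search, worker, billing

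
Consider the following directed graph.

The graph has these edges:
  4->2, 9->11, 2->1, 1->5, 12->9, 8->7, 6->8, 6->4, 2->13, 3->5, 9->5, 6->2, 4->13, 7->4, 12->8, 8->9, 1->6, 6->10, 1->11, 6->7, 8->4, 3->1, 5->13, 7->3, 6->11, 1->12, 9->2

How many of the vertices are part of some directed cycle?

9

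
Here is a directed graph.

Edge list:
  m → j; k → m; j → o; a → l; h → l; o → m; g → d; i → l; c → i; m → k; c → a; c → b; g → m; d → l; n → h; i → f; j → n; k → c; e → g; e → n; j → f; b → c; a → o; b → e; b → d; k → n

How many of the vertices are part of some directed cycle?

A vertex is on a directed cycle iff it belongs to a strongly connected component of size ≥ 2 (or has a self-loop).
The vertices on cycles are {a, b, c, e, g, j, k, m, o} — 9 in total.

9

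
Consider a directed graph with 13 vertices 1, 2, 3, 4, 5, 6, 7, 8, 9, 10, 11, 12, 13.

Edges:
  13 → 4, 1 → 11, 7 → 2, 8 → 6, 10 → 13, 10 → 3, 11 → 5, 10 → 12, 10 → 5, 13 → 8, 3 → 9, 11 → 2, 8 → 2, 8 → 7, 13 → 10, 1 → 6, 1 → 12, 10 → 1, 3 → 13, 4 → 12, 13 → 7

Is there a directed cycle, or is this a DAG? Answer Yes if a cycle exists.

Yes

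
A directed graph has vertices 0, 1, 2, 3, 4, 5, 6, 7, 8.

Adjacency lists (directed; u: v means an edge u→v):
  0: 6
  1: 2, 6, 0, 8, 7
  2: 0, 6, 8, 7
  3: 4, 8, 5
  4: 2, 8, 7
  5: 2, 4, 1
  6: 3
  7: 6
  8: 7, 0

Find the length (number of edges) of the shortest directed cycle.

4

For each vertex v, BFS finds the shortest path from v back to v.
The shortest such closed walk is 3 → 8 → 0 → 6 → 3, length 4.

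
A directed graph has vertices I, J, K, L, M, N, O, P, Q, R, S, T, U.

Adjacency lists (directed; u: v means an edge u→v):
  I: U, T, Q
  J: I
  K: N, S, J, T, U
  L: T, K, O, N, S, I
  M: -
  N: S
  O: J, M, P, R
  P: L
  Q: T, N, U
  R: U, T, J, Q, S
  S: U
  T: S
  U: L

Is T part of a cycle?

T is on a cycle iff T can reach itself via ≥1 edge.
T → S → U → L → T — yes.

Yes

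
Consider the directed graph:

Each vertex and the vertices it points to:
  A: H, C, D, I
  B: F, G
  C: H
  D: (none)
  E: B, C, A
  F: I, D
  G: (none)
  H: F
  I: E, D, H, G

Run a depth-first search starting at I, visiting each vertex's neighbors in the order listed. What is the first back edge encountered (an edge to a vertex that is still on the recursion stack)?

F→I

DFS from I (visiting each vertex's neighbors in the order listed); mark gray on enter, black on exit:
I gray
  E gray
    B gray
      F gray
        F→I: I is gray → back edge
First back edge: F → I.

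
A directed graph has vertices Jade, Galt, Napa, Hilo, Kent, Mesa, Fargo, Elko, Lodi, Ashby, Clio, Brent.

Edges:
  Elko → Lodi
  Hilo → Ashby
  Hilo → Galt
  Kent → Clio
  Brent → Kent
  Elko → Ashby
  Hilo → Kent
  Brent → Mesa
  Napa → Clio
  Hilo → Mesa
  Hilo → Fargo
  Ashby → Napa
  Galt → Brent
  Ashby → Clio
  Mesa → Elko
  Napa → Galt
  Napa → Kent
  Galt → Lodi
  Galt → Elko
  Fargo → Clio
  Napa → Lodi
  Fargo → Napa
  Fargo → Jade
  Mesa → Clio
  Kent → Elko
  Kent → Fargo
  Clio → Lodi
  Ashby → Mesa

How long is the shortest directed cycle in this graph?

3

For each vertex v, BFS finds the shortest path from v back to v.
The shortest such closed walk is Kent → Fargo → Napa → Kent, length 3.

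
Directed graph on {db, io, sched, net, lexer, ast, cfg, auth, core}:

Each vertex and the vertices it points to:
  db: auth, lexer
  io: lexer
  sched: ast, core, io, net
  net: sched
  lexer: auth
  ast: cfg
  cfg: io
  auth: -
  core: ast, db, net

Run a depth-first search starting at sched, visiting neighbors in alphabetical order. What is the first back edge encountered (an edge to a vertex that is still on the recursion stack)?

DFS from sched (visiting neighbors in alphabetical order); mark gray on enter, black on exit:
sched gray
  ast gray
    cfg gray
      io gray
        lexer gray
          auth gray
          auth black
        lexer black
      io black
    cfg black
  ast black
  core gray
    core→ast: ast black — skip
    db gray
      db→auth: auth black — skip
      db→lexer: lexer black — skip
    db black
    net gray
      net→sched: sched is gray → back edge
First back edge: net → sched.

net->sched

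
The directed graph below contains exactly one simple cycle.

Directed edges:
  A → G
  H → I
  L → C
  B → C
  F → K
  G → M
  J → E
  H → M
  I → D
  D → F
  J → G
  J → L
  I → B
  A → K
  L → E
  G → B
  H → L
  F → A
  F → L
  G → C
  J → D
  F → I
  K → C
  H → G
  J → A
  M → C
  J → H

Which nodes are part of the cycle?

DFS with gray/black marking from D:
D gray
  F gray
    K gray
      C gray
      C black
    K black
    I gray
      B gray
        B→C: C black — skip
      B black
      I→D: D is gray → back edge
Back edge closes the cycle D → F → I → D; its vertices are {D, F, I}.

D, F, I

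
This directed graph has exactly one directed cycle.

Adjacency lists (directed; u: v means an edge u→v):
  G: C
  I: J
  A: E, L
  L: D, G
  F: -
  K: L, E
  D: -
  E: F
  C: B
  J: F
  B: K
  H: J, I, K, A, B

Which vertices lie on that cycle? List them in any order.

DFS with gray/black marking from B:
B gray
  K gray
    L gray
      D gray
      D black
      G gray
        C gray
          C→B: B is gray → back edge
Back edge closes the cycle B → K → L → G → C → B; its vertices are {B, C, G, K, L}.

B, C, G, K, L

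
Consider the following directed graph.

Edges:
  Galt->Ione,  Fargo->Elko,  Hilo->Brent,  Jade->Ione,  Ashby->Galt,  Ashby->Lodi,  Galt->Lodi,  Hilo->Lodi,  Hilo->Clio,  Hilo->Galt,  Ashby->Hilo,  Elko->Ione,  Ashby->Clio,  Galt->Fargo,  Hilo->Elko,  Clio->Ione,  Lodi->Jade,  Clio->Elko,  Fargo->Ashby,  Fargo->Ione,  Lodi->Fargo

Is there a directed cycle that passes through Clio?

No

Clio lies on a cycle iff there is a path from Clio back to itself.
Exploring from Clio, it never reaches itself; equivalently, its strongly connected component is a singleton.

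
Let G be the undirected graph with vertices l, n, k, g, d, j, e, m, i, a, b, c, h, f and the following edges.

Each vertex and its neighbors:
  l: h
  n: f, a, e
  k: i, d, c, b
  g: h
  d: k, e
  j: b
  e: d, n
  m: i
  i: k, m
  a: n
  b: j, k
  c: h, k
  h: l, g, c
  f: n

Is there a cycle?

DFS, tracking each vertex's parent; an edge to a visited non-parent vertex closes a cycle.
Start from e:
visit e (parent –)
  visit d (parent e)
    visit k (parent d)
      visit i (parent k)
        i–k: parent, skip
        visit m (parent i)
          m–i: parent, skip
      k–d: parent, skip
      visit c (parent k)
        visit h (parent c)
          visit l (parent h)
            l–h: parent, skip
          visit g (parent h)
            g–h: parent, skip
          h–c: parent, skip
        c–k: parent, skip
      visit b (parent k)
        visit j (parent b)
          j–b: parent, skip
        b–k: parent, skip
    d–e: parent, skip
  visit n (parent e)
    visit f (parent n)
      f–n: parent, skip
    visit a (parent n)
      a–n: parent, skip
    n–e: parent, skip
No non-parent visited neighbor found — the graph is a forest.

No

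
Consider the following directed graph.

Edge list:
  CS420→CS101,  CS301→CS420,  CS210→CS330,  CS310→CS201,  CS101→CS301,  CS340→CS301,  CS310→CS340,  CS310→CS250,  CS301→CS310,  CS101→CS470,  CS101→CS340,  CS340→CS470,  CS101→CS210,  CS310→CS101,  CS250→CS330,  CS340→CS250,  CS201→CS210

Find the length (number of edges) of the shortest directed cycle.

3

For each vertex v, BFS finds the shortest path from v back to v.
The shortest such closed walk is CS310 → CS340 → CS301 → CS310, length 3.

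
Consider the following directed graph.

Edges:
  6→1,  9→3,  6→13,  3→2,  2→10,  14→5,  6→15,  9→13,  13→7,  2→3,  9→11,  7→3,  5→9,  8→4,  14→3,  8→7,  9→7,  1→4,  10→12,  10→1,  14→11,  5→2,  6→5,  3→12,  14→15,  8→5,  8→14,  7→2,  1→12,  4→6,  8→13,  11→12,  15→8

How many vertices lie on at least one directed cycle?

13

A vertex is on a directed cycle iff it belongs to a strongly connected component of size ≥ 2 (or has a self-loop).
The vertices on cycles are {1, 2, 3, 4, 5, 6, 7, 8, 9, 10, 13, 14, 15} — 13 in total.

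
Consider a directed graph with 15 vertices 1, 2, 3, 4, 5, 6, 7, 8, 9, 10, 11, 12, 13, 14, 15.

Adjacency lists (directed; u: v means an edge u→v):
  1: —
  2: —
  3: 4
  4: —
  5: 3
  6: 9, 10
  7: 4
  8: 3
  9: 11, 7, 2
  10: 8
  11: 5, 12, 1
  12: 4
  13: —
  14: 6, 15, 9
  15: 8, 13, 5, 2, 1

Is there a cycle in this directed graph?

No

DFS with white/gray/black marking, starting from 6:
6 gray
  9 gray
    11 gray
      5 gray
        3 gray
          4 gray
          4 black
        3 black
      5 black
      12 gray
        12→4: 4 black — skip
      12 black
      1 gray
      1 black
    11 black
    7 gray
      7→4: 4 black — skip
    7 black
    2 gray
    2 black
  9 black
  10 gray
    8 gray
      8→3: 3 black — skip
    8 black
  10 black
6 black
13 gray
13 black
14 gray
  14→6: 6 black — skip
  15 gray
    15→8: 8 black — skip
    15→13: 13 black — skip
    15→5: 5 black — skip
    15→2: 2 black — skip
    15→1: 1 black — skip
  15 black
  14→9: 9 black — skip
14 black
Every edge goes to a white or black vertex — no back edge, so the graph is acyclic.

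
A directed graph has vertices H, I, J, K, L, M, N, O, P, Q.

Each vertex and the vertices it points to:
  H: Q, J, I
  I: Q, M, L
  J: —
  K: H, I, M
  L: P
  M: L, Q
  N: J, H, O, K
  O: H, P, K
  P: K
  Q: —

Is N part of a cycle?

N lies on a cycle iff there is a path from N back to itself.
Exploring from N, it never reaches itself; equivalently, its strongly connected component is a singleton.

No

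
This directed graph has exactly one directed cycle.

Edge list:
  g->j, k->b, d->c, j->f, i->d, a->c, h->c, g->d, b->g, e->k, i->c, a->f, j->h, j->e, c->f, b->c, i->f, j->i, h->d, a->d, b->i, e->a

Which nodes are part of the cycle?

b, e, g, j, k

DFS with gray/black marking from e:
e gray
  a gray
    c gray
      f gray
      f black
    c black
    d gray
      d→c: c black — skip
    d black
    a→f: f black — skip
  a black
  k gray
    b gray
      g gray
        g→d: d black — skip
        j gray
          j→e: e is gray → back edge
Back edge closes the cycle e → k → b → g → j → e; its vertices are {b, e, g, j, k}.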